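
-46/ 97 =-0.47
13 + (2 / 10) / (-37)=2404 / 185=12.99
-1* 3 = -3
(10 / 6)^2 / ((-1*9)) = -25 / 81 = -0.31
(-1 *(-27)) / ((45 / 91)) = 273 / 5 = 54.60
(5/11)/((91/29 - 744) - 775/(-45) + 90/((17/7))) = -0.00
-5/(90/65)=-65/18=-3.61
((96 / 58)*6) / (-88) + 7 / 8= 1945 / 2552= 0.76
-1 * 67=-67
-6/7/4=-3/14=-0.21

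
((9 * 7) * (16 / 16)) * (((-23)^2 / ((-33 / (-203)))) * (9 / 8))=20296143 / 88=230637.99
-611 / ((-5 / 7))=4277 / 5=855.40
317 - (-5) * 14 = 387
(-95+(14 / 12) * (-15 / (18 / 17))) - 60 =-171.53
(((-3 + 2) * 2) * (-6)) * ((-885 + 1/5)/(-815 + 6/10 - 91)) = 17696/1509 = 11.73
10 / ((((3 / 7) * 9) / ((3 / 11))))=70 / 99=0.71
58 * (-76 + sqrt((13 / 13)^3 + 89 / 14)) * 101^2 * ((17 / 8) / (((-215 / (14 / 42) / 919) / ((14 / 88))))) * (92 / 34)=831640697209 / 14190 - 6252937573 * sqrt(1442) / 113520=56515843.53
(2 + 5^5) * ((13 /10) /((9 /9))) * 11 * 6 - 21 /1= 1341378 /5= 268275.60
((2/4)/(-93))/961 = -1/178746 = -0.00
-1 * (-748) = 748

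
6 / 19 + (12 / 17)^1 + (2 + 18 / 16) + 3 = 18467 / 2584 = 7.15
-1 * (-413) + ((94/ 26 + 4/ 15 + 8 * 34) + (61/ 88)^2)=1040992603/ 1510080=689.36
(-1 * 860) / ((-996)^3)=0.00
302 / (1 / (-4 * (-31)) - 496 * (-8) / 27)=1011096 / 492059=2.05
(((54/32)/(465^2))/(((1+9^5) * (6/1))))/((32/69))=69/1452724480000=0.00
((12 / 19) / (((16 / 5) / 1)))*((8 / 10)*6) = 18 / 19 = 0.95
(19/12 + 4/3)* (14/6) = 245/36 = 6.81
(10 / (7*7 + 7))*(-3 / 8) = -15 / 224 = -0.07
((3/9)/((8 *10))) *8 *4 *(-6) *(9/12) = -0.60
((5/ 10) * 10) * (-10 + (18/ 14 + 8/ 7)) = -265/ 7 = -37.86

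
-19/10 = -1.90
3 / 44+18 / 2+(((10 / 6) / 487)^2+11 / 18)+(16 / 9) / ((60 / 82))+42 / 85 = 60366918839 / 4789865124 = 12.60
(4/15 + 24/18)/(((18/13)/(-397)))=-20644/45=-458.76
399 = 399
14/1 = 14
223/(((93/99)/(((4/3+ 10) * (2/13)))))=166804/403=413.91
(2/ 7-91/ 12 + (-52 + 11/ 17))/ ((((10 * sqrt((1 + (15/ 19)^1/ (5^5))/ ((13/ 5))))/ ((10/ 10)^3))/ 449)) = -37605097 * sqrt(14669330)/ 33923568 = -4245.71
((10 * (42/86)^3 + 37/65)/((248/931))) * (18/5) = 75087646011/3204132100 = 23.43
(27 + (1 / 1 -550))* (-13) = 6786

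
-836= -836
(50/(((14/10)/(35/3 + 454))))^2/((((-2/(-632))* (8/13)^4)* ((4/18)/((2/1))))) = 68803944801109375/12544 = 5485008354680.28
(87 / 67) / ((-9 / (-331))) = 9599 / 201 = 47.76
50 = 50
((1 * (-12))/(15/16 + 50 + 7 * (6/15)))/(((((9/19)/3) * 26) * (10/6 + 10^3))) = -608/11196029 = -0.00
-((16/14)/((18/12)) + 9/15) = -143/105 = -1.36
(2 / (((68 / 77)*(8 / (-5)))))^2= 148225 / 73984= 2.00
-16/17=-0.94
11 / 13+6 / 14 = 116 / 91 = 1.27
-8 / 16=-0.50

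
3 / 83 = 0.04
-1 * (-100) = 100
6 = 6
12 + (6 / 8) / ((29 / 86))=14.22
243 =243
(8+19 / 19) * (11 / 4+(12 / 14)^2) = 6147 / 196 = 31.36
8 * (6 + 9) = 120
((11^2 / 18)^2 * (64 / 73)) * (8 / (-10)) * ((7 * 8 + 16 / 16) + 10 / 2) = -58095488 / 29565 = -1965.01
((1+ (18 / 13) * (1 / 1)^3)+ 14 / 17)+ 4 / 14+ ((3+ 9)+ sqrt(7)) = sqrt(7)+ 23969 / 1547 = 18.14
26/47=0.55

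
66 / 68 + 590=20093 / 34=590.97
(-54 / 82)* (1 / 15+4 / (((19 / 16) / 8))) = -69291 / 3895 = -17.79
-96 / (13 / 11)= -1056 / 13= -81.23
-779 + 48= -731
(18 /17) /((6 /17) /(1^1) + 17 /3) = 54 /307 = 0.18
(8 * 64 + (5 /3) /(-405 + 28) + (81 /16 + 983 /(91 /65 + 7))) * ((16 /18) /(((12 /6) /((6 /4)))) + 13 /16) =5702749891 /6080256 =937.91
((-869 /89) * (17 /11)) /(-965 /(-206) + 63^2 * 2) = -276658 /145621177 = -0.00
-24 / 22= -12 / 11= -1.09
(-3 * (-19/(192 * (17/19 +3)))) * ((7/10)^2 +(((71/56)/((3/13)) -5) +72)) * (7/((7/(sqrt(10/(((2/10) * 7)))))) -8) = -110658413/2486400 +110658413 * sqrt(14)/27847680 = -29.64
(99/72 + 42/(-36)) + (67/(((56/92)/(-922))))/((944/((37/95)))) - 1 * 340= -718777361/1883280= -381.66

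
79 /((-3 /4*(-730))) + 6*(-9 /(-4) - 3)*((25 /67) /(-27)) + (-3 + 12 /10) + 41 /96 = -2738417 /2347680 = -1.17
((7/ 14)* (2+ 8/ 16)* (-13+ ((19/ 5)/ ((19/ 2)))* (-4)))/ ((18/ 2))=-73/ 36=-2.03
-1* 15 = -15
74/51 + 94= 4868/51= 95.45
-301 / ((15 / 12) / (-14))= 16856 / 5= 3371.20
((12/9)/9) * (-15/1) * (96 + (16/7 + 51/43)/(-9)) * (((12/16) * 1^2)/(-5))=259019/8127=31.87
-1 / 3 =-0.33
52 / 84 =13 / 21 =0.62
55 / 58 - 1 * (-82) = 4811 / 58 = 82.95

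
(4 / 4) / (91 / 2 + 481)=2 / 1053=0.00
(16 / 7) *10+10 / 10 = 167 / 7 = 23.86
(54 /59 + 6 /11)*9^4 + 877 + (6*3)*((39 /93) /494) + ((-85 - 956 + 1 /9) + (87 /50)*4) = 810786766276 /86008725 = 9426.80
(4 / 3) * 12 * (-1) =-16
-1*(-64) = 64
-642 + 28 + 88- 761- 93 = -1380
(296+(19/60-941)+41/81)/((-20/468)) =13566371/900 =15073.75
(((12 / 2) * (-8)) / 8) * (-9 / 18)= 3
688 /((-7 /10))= -6880 /7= -982.86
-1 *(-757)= 757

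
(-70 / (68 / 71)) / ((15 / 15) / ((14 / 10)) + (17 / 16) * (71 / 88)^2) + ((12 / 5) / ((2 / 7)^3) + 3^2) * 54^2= 33815294148866 / 103648915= 326248.41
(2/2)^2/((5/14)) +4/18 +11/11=181/45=4.02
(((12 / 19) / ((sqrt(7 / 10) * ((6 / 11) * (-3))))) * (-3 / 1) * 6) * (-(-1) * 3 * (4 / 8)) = 198 * sqrt(70) / 133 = 12.46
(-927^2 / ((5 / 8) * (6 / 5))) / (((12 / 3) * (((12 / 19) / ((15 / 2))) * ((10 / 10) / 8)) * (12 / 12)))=-27212085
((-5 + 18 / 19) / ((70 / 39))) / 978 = -143 / 61940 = -0.00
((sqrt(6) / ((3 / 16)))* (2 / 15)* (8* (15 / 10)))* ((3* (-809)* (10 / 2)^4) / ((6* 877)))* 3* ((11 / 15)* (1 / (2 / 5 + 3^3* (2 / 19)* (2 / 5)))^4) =-72482911187500* sqrt(6) / 74715772071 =-2376.29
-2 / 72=-1 / 36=-0.03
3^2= 9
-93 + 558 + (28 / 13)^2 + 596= 180093 / 169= 1065.64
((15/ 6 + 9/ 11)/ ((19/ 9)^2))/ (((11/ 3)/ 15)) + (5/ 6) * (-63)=-2160210/ 43681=-49.45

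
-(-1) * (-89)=-89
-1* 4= -4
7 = 7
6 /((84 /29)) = 29 /14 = 2.07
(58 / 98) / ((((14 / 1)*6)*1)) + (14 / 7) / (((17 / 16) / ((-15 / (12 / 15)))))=-2469107 / 69972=-35.29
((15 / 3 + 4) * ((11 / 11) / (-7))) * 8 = -72 / 7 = -10.29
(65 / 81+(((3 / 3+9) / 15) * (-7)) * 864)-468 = -364435 / 81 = -4499.20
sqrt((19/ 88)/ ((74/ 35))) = sqrt(270655)/ 1628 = 0.32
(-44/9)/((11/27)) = -12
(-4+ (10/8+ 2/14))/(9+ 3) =-73/336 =-0.22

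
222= 222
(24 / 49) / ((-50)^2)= 6 / 30625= 0.00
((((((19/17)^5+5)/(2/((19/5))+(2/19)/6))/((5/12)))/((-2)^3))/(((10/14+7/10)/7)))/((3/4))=-35658730016/1452513711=-24.55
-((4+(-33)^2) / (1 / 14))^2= -234151204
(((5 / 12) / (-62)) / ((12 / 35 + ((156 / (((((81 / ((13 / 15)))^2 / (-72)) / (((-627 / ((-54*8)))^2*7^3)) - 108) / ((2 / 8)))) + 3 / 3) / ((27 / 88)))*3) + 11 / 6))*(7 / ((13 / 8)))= -167755945351050 / 48841708513210379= -0.00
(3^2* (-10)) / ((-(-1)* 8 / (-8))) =90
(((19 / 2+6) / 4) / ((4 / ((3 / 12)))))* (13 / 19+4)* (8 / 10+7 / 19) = 306249 / 231040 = 1.33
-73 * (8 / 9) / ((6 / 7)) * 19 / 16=-9709 / 108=-89.90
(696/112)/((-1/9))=-783/14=-55.93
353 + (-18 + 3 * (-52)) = 179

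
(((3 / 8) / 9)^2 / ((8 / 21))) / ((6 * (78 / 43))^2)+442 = 148698034831 / 336420864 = 442.00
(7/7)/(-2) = -1/2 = -0.50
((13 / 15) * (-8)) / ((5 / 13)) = -1352 / 75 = -18.03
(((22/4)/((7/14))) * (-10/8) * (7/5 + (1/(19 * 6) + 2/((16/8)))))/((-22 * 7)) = 1373/6384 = 0.22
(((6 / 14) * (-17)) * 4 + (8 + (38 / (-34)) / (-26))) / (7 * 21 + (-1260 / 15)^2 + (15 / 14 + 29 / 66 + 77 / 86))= -92636577 / 31634514379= -0.00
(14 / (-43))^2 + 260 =480936 / 1849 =260.11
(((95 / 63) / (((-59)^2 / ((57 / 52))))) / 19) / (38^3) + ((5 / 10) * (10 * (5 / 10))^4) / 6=52.08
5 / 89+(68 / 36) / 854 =0.06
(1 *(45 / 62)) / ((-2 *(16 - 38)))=45 / 2728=0.02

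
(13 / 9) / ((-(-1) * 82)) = 13 / 738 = 0.02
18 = 18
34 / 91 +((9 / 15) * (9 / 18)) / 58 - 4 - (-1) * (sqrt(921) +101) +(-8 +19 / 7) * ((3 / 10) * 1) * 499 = -36623653 / 52780 +sqrt(921) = -663.54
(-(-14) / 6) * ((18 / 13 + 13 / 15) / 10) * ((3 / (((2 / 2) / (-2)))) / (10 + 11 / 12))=-12292 / 42575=-0.29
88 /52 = 22 /13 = 1.69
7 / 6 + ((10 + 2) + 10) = 23.17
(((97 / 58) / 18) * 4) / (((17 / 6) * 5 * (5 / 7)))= 1358 / 36975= 0.04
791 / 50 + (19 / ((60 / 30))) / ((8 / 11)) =11553 / 400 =28.88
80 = 80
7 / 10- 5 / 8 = 3 / 40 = 0.08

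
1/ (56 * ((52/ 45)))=45/ 2912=0.02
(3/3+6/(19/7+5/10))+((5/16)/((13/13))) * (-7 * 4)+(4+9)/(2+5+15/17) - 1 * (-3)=-1.23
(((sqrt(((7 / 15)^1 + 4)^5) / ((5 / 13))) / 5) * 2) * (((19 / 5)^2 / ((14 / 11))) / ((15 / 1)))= 231735647 * sqrt(1005) / 221484375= 33.17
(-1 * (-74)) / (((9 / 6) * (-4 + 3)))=-148 / 3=-49.33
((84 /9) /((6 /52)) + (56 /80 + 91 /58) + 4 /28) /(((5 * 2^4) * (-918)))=-95119 /83859300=-0.00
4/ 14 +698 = 4888/ 7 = 698.29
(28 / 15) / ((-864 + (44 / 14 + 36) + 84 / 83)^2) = 2362927 / 859161193935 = 0.00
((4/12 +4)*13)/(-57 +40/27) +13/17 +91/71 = 1866683/1809293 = 1.03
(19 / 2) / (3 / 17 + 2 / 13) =4199 / 146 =28.76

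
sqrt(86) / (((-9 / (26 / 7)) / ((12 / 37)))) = -104 *sqrt(86) / 777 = -1.24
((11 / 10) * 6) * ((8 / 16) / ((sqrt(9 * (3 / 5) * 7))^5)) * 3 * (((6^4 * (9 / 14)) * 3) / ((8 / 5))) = 825 * sqrt(105) / 4802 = 1.76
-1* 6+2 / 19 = -112 / 19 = -5.89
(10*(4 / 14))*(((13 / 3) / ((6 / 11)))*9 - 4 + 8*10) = 2950 / 7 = 421.43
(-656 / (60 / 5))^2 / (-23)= -26896 / 207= -129.93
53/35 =1.51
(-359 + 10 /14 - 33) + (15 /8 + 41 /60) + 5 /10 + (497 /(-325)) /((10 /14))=-106570547 /273000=-390.37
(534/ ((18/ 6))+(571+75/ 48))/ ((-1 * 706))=-12009/ 11296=-1.06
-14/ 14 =-1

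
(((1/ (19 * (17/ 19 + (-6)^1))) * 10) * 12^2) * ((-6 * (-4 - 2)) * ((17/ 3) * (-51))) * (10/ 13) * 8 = 950468.52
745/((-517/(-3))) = 2235/517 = 4.32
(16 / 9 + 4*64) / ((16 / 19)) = 306.11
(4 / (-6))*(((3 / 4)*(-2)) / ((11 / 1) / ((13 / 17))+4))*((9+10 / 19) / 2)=2353 / 9082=0.26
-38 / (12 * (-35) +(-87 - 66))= 38 / 573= 0.07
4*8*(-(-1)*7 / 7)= 32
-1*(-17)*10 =170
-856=-856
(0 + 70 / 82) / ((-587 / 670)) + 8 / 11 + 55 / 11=1258271 / 264737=4.75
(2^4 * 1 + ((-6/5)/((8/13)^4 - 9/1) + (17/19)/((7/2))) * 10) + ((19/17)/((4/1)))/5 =228395474631/11438534660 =19.97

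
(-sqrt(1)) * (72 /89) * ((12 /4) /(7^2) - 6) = 20952 /4361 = 4.80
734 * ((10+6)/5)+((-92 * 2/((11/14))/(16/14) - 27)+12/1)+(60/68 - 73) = 1923083/935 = 2056.77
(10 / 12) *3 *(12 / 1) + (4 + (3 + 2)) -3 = 36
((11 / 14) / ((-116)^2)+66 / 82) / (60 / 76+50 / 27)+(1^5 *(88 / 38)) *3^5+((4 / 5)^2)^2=14005127918926261 / 24855973660000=563.45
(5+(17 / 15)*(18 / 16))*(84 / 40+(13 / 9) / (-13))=44929 / 3600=12.48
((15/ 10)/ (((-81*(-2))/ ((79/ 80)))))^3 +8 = 5159780845039/ 644972544000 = 8.00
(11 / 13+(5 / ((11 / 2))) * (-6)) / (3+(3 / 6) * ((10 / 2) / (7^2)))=-64582 / 42757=-1.51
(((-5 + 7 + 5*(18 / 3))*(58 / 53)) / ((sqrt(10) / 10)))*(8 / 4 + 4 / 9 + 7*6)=742400*sqrt(10) / 477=4921.75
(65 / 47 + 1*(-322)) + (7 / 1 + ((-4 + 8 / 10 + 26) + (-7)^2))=-241.82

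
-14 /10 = -7 /5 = -1.40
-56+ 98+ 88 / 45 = 1978 / 45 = 43.96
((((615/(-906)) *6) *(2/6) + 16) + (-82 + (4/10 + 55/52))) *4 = -2587231/9815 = -263.60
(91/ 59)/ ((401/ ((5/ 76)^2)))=2275/ 136654384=0.00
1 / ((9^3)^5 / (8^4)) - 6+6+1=205891132098745 / 205891132094649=1.00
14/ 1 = 14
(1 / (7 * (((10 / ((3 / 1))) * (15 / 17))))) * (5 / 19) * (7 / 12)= 17 / 2280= 0.01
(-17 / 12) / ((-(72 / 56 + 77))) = 119 / 6576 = 0.02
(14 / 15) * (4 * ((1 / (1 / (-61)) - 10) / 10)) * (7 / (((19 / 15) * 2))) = -6958 / 95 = -73.24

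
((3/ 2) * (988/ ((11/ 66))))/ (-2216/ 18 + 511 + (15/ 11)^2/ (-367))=888450849/ 38755703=22.92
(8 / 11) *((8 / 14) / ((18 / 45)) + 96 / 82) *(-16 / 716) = -23872 / 565103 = -0.04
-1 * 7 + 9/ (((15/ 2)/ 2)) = -23/ 5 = -4.60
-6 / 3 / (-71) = 0.03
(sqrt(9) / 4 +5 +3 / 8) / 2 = 49 / 16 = 3.06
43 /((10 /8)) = 172 /5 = 34.40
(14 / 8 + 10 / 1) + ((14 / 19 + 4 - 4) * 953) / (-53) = -6039 / 4028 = -1.50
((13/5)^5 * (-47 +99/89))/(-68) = 379090153/4728125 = 80.18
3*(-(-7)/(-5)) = -21/5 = -4.20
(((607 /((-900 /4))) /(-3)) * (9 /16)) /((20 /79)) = 47953 /24000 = 2.00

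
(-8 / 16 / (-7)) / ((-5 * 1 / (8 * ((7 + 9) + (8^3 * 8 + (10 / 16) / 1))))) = -32901 / 70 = -470.01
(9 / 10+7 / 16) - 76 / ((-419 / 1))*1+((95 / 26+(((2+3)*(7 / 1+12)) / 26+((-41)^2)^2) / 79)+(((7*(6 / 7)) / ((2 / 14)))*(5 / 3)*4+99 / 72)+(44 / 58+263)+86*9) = 37093.48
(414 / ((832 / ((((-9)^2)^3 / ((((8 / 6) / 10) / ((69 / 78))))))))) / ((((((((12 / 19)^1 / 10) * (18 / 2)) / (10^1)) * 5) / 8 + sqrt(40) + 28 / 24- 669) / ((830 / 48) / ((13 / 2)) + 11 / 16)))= -11467965505874958486675 / 1303739240679546112- 2146601371209220125 * sqrt(10) / 81483702542471632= -8879.52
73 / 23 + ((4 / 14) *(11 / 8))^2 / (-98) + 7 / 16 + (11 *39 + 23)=805124547 / 1767136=455.61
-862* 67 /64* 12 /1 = -86631 /8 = -10828.88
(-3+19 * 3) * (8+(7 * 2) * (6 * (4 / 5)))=20304 / 5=4060.80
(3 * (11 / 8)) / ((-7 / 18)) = -10.61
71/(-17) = -71/17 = -4.18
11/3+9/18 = 25/6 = 4.17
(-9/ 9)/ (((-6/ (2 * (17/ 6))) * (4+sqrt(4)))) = 17/ 108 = 0.16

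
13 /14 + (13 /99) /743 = 956423 /1029798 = 0.93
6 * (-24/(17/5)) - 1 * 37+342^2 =1987039/17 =116884.65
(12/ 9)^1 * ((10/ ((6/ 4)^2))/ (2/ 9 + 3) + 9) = 1204/ 87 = 13.84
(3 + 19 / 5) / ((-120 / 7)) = -119 / 300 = -0.40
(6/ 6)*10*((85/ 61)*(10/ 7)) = 19.91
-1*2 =-2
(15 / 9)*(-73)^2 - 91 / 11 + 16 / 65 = 19033958 / 2145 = 8873.64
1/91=0.01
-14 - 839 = -853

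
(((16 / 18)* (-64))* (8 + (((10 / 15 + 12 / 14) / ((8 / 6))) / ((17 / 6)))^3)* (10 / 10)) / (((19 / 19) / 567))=-62631309312 / 240737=-260164.87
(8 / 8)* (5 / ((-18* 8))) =-5 / 144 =-0.03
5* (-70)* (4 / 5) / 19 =-280 / 19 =-14.74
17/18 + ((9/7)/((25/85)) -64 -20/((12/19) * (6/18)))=-96821/630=-153.68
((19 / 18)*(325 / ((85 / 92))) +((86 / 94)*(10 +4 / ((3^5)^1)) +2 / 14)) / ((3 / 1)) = 517292165 / 4077297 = 126.87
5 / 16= 0.31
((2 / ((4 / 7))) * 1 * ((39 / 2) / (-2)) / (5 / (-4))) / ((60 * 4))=91 / 800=0.11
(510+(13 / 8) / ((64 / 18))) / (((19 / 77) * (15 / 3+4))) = 3354043 / 14592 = 229.85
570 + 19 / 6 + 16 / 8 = 3451 / 6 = 575.17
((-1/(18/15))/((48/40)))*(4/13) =-25/117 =-0.21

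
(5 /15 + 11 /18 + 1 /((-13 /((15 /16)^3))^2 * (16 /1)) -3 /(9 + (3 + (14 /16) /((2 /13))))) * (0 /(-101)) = 0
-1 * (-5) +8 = 13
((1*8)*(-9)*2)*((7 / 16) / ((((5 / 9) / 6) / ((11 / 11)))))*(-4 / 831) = 4536 / 1385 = 3.28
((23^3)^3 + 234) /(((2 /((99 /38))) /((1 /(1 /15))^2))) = 40120675539300675 /76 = 527903625517114.14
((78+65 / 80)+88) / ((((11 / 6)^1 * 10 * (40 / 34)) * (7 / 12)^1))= 408357 / 30800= 13.26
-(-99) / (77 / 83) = 747 / 7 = 106.71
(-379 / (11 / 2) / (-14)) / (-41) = -379 / 3157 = -0.12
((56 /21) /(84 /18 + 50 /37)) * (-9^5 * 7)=-30587382 /167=-183157.98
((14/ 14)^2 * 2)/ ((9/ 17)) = 34/ 9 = 3.78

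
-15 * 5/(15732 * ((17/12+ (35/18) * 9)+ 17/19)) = -25/103891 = -0.00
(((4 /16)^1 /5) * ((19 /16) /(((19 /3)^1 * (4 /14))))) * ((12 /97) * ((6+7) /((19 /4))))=819 /73720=0.01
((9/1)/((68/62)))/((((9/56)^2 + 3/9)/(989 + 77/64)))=83842479/3706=22623.44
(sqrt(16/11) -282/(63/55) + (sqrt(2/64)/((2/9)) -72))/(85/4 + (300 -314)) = -26728/609 + 9 * sqrt(2)/116 + 16 * sqrt(11)/319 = -43.61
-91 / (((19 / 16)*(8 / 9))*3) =-546 / 19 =-28.74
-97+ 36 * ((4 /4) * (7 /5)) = -233 /5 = -46.60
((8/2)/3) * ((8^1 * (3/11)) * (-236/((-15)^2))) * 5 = -15.26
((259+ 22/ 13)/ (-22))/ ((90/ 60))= -3389/ 429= -7.90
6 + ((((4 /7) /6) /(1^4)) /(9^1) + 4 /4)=1325 /189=7.01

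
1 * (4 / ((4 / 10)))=10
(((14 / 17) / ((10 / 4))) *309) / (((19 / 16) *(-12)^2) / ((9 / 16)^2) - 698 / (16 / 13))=-622944 / 163285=-3.82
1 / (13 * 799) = 0.00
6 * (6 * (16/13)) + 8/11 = 6440/143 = 45.03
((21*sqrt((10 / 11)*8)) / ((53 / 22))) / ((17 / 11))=1848*sqrt(55) / 901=15.21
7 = 7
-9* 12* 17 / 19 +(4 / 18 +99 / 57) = -16189 / 171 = -94.67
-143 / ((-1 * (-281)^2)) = 143 / 78961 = 0.00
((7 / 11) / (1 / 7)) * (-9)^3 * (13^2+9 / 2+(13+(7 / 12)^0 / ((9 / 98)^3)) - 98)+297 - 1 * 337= -98560313 / 22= -4480014.23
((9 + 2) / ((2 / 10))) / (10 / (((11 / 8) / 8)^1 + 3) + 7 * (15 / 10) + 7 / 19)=424270 / 108159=3.92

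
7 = 7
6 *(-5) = -30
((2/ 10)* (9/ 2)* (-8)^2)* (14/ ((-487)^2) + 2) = 136613376/ 1185845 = 115.20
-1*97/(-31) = 97/31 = 3.13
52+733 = 785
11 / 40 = 0.28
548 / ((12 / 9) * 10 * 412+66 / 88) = 6576 / 65929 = 0.10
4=4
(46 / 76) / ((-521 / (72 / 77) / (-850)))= 703800 / 762223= 0.92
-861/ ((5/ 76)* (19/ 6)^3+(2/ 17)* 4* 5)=-193.83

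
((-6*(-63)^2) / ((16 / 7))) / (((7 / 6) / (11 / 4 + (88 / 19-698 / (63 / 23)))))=671759487 / 304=2209735.15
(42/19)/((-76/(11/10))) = -231/7220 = -0.03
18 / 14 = 9 / 7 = 1.29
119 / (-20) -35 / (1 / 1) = -819 / 20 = -40.95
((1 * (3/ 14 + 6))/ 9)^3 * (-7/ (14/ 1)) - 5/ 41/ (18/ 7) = -1288069/ 6075216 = -0.21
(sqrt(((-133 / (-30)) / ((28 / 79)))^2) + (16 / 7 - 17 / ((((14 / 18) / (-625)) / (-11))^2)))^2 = 60998783358242940723336121 / 34574400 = 1764275977551105463.10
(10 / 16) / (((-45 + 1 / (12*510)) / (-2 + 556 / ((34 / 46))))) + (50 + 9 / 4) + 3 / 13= 42.06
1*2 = 2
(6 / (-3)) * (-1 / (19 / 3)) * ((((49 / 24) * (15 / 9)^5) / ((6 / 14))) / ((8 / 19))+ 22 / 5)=104907421 / 2216160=47.34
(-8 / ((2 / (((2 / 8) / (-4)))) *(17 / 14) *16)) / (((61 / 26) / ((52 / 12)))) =1183 / 49776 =0.02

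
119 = 119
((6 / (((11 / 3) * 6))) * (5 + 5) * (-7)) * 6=-1260 / 11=-114.55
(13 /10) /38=13 /380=0.03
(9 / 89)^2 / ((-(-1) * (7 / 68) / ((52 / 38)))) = 143208 / 1053493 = 0.14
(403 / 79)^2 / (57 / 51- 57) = -2760953 / 5928950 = -0.47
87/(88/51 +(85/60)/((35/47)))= 621180/25903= 23.98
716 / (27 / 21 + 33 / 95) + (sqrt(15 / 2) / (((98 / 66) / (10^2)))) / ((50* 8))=33* sqrt(30) / 392 + 238070 / 543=438.90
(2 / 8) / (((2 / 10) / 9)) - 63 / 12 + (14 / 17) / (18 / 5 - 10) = 1597 / 272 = 5.87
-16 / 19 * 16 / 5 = -256 / 95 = -2.69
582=582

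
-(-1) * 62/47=62/47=1.32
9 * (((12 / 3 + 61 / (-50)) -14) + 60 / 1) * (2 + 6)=3512.16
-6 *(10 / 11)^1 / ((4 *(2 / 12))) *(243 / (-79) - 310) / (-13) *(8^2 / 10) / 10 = -7123104 / 56485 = -126.11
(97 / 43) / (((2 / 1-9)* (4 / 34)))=-1649 / 602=-2.74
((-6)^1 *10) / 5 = -12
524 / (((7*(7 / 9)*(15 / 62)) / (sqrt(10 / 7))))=97464*sqrt(70) / 1715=475.48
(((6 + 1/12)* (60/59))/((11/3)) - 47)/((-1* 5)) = 29408/3245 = 9.06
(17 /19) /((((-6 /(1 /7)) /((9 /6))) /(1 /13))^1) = -17 /6916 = -0.00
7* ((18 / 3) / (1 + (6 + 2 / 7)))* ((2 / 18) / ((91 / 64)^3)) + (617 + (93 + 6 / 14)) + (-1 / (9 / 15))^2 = 1678689556 / 2352987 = 713.43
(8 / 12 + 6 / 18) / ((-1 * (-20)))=1 / 20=0.05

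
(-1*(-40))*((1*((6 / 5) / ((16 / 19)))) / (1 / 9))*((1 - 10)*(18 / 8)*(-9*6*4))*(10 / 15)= 1495908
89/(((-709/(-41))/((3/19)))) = 10947/13471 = 0.81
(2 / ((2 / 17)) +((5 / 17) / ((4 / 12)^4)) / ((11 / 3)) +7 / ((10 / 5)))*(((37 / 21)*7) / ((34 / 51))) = 373589 / 748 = 499.45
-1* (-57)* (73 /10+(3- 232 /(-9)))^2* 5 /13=200317171 /7020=28535.21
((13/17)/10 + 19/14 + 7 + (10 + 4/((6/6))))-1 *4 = 10968/595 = 18.43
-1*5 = -5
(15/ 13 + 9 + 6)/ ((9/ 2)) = 140/ 39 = 3.59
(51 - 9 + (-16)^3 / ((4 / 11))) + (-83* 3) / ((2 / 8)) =-12218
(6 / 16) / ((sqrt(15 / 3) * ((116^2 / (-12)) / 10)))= -9 * sqrt(5) / 13456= -0.00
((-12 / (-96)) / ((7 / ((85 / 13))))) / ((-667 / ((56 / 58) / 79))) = -85 / 39730522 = -0.00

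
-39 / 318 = -13 / 106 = -0.12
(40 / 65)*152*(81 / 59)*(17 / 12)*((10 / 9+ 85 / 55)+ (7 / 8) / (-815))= 3321861846 / 6876155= 483.10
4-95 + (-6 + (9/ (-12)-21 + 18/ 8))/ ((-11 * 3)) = -1985/ 22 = -90.23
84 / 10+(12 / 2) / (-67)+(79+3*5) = 34274 / 335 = 102.31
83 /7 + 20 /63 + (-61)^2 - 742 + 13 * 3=190901 /63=3030.17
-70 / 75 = -14 / 15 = -0.93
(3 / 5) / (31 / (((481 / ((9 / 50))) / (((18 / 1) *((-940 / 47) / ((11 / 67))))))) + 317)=0.00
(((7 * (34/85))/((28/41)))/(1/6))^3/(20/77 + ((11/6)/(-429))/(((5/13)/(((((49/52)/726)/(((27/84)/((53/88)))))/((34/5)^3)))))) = 68885495259345692928/1201881334814375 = 57314.72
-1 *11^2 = -121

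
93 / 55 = 1.69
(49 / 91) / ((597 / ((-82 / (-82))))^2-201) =7 / 4630704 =0.00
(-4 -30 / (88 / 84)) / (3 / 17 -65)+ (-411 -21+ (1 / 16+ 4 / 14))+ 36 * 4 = -194925469 / 678832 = -287.15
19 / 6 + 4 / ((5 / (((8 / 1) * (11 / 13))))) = 8.58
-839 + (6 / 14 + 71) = -5373 / 7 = -767.57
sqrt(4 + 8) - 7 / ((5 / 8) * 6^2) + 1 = 31 / 45 + 2 * sqrt(3) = 4.15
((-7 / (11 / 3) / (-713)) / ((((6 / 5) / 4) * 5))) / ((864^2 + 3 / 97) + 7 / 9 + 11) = 12222 / 5111293429231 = 0.00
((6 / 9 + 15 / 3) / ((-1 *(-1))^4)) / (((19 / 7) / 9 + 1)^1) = 357 / 82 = 4.35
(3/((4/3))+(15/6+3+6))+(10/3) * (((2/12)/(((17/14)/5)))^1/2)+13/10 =49553/3060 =16.19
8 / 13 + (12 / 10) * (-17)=-1286 / 65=-19.78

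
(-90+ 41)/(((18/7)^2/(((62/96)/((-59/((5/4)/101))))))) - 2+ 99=35958026939/370697472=97.00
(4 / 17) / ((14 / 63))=18 / 17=1.06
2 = 2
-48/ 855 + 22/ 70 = 103/ 399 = 0.26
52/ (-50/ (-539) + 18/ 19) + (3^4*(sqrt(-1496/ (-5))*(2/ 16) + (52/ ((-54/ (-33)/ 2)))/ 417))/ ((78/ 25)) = 19970137/ 370157 + 135*sqrt(1870)/ 104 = 110.08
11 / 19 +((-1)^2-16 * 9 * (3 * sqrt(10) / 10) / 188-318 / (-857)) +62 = 1041298 / 16283-54 * sqrt(10) / 235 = 63.22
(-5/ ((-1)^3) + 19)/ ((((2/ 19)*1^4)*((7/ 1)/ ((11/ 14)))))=1254/ 49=25.59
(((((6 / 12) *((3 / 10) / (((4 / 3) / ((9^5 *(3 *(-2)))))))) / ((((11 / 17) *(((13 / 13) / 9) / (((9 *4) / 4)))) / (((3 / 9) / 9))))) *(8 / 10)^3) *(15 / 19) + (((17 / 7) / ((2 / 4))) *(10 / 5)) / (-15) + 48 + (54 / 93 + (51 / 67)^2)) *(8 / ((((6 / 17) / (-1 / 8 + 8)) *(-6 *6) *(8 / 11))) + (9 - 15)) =14025481793546590783 / 14658452424000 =956818.73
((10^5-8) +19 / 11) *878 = 965739418 / 11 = 87794492.55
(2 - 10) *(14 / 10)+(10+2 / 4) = -0.70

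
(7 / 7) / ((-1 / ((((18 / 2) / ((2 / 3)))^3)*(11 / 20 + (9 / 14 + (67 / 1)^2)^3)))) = -24438851305538973543 / 109760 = -222657172973204.93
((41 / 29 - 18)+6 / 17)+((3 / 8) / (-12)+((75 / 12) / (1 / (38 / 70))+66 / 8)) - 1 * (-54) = 5452949 / 110432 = 49.38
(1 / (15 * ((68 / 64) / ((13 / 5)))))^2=43264 / 1625625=0.03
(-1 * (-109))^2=11881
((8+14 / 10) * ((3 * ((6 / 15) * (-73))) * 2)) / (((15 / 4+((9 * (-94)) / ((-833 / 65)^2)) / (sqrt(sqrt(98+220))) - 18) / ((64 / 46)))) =-6731509193393500820451224569856 * 318^(3 / 4) / 36826021314919466021914425462259 - 879623577258094462879088640000 * 318^(1 / 4) / 36826021314919466021914425462259+2433350405724284750996989132800 * sqrt(318) / 36826021314919466021914425462259+148042824624621844738691121865531904 / 920650532872986650547860636556475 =148.11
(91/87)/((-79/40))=-3640/6873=-0.53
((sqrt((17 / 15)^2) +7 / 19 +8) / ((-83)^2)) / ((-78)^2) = 677 / 2986278165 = 0.00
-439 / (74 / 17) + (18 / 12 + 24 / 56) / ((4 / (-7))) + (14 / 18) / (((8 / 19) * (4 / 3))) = -365291 / 3552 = -102.84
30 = 30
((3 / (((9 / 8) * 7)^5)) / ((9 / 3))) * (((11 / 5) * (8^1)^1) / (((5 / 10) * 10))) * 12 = 11534336 / 8270304525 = 0.00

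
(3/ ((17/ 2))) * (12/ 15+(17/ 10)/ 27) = 233/ 765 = 0.30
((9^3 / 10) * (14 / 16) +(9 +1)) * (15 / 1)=1106.81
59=59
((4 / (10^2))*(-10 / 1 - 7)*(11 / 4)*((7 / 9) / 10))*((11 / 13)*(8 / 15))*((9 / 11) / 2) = -1309 / 48750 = -0.03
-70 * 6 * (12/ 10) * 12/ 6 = -1008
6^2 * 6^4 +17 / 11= 513233 / 11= 46657.55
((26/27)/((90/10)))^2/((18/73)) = 24674/531441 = 0.05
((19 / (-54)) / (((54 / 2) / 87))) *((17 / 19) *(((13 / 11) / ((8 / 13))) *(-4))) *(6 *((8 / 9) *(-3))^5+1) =-5453514235 / 866052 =-6296.98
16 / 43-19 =-801 / 43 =-18.63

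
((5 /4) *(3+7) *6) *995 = 74625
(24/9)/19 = 8/57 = 0.14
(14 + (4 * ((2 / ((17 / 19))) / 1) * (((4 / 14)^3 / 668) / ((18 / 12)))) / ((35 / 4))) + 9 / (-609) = 41468364073 / 2965150965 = 13.99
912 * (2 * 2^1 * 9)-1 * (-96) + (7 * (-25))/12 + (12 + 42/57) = 7507163/228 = 32926.15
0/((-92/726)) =0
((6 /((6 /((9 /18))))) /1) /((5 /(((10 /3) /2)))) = 1 /6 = 0.17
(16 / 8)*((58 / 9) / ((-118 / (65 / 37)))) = -3770 / 19647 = -0.19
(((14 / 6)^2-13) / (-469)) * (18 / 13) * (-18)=-2448 / 6097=-0.40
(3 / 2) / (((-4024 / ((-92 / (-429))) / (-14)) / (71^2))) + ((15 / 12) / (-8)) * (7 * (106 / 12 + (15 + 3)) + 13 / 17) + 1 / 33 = -5586843601 / 234776256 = -23.80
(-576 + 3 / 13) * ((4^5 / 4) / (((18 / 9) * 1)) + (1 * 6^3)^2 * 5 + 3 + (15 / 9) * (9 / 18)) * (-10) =17470875725 / 13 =1343913517.31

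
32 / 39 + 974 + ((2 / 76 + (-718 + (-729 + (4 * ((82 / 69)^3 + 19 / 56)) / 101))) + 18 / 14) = -27007762611812 / 57367198161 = -470.79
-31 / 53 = -0.58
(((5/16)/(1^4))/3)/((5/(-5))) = -5/48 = -0.10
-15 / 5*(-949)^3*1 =2564011047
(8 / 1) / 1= 8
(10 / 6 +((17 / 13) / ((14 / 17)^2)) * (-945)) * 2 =-1987945 / 546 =-3640.92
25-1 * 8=17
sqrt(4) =2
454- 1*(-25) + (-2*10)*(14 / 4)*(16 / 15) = 1213 / 3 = 404.33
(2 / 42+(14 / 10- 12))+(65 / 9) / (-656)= -10.56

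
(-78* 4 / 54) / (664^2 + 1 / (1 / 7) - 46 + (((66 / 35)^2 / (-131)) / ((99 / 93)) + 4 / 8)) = -16689400 / 1273438857969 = -0.00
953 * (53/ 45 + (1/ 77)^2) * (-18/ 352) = -149755373/ 2608760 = -57.40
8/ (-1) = -8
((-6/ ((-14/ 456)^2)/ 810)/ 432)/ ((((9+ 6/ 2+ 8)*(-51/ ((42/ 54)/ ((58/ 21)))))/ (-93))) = -11191/ 23959800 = -0.00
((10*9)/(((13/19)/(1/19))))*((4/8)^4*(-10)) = -4.33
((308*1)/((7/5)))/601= 220/601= 0.37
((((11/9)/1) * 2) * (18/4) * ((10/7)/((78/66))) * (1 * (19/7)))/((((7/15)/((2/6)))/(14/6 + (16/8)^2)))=2184050/13377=163.27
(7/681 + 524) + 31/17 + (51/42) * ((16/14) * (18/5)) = 1505626858/2836365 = 530.83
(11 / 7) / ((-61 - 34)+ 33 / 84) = -44 / 2649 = -0.02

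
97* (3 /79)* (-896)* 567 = -147837312 /79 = -1871358.38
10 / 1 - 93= -83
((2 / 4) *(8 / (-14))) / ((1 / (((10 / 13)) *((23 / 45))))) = -92 / 819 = -0.11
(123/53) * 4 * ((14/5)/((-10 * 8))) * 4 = -1722/1325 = -1.30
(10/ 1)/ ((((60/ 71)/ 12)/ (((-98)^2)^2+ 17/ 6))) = 39292884823/ 3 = 13097628274.33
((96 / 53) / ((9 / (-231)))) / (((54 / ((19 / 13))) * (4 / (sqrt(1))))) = -5852 / 18603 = -0.31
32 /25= 1.28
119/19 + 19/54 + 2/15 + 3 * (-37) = -534811/5130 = -104.25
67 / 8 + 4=99 / 8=12.38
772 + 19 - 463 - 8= 320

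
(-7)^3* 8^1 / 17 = -2744 / 17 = -161.41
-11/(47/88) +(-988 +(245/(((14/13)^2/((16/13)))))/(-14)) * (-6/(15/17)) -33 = 11171343/1645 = 6791.09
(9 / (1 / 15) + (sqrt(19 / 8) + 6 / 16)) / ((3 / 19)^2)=361 * sqrt(38) / 36 + 130321 / 24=5491.86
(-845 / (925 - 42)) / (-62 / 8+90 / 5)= -3380 / 36203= -0.09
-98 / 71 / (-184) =49 / 6532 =0.01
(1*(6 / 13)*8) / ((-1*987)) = -16 / 4277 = -0.00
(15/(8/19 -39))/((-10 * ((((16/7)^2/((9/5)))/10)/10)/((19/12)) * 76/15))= 628425/1501184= 0.42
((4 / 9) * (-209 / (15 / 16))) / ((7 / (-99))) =147136 / 105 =1401.30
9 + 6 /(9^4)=19685 /2187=9.00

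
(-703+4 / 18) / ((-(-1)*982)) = -6325 / 8838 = -0.72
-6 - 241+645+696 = 1094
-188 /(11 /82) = -15416 /11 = -1401.45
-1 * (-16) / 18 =8 / 9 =0.89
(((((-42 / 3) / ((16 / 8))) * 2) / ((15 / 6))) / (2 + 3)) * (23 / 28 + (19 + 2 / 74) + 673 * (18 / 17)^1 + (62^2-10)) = -80424083 / 15725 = -5114.41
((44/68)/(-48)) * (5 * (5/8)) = -275/6528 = -0.04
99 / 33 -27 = -24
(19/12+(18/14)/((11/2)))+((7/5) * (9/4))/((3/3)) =5737/1155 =4.97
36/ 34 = 18/ 17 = 1.06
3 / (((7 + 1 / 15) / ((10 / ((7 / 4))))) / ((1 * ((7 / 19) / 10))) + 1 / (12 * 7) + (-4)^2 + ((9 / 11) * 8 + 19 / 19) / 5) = 308 / 5245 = 0.06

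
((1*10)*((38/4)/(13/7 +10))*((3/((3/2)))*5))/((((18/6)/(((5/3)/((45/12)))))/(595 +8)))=1782200/249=7157.43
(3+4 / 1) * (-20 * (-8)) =1120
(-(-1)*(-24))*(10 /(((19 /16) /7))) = -26880 /19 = -1414.74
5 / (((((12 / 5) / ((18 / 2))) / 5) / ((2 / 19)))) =375 / 38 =9.87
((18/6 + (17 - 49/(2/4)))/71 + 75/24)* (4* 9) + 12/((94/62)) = 539697/6674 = 80.87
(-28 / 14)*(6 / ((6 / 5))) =-10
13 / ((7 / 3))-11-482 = -3412 / 7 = -487.43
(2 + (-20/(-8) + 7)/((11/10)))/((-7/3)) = -351/77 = -4.56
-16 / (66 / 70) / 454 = -280 / 7491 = -0.04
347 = 347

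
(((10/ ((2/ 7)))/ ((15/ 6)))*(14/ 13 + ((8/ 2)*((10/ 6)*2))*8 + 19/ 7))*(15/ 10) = 30155/ 13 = 2319.62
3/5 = 0.60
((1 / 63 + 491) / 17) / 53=30934 / 56763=0.54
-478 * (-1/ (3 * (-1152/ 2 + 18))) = -239/ 837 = -0.29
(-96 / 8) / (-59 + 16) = 12 / 43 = 0.28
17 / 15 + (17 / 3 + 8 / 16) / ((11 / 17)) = 10.66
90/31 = 2.90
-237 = -237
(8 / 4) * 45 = 90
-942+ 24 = -918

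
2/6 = 1/3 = 0.33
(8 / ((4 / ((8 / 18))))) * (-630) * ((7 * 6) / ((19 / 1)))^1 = -23520 / 19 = -1237.89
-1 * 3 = -3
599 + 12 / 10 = 3001 / 5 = 600.20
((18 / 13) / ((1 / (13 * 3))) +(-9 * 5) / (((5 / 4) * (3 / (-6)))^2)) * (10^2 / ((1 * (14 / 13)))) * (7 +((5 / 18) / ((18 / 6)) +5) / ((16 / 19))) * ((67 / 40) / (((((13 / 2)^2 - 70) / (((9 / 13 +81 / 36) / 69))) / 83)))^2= -1712742448119529 / 506129594880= -3384.00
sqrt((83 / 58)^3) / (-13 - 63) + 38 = 38 - 83* sqrt(4814) / 255664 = 37.98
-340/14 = -24.29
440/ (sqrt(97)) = 440 * sqrt(97)/ 97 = 44.68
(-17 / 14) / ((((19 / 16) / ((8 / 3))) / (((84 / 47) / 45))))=-0.11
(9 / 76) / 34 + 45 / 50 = 11673 / 12920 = 0.90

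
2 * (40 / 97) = 0.82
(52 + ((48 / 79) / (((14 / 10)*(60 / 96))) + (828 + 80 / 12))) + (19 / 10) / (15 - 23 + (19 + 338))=887.37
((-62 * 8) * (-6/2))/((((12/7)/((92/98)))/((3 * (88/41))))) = 1505856/287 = 5246.89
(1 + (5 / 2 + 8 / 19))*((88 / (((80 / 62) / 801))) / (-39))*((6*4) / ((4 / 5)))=-40698009 / 247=-164769.27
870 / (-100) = -8.70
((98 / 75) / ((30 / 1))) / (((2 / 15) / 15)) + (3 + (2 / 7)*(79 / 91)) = 51903 / 6370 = 8.15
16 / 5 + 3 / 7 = 127 / 35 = 3.63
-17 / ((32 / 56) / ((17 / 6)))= -2023 / 24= -84.29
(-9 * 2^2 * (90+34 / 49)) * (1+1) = -319968 / 49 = -6529.96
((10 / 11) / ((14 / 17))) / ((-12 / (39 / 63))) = -1105 / 19404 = -0.06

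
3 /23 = 0.13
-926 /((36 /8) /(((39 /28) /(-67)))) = 6019 /1407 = 4.28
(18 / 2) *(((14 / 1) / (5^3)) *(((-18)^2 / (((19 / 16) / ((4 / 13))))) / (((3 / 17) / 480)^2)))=773202640896 / 1235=626075012.87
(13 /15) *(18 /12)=13 /10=1.30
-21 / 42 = -0.50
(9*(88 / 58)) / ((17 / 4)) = 1584 / 493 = 3.21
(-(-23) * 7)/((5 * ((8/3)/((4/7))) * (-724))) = -69/7240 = -0.01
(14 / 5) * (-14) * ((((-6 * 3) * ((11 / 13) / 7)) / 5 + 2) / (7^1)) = -2848 / 325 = -8.76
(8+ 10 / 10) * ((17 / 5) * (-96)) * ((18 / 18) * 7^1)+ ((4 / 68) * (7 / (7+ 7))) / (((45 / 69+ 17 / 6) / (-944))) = -841052112 / 40885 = -20571.17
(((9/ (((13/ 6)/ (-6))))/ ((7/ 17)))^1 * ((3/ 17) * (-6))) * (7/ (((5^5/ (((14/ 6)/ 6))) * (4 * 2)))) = 567/ 81250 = 0.01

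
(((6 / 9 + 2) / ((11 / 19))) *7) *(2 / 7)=304 / 33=9.21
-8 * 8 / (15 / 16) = -1024 / 15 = -68.27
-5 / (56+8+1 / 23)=-115 / 1473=-0.08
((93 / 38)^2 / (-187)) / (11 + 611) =-8649 / 167957416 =-0.00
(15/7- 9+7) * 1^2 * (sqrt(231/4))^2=33/4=8.25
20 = 20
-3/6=-1/2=-0.50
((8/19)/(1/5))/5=8/19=0.42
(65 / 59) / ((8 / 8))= 65 / 59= 1.10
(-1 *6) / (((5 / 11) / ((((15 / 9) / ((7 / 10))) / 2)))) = -110 / 7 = -15.71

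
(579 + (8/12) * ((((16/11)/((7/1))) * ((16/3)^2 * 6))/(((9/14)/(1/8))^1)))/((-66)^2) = 519985/3881196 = 0.13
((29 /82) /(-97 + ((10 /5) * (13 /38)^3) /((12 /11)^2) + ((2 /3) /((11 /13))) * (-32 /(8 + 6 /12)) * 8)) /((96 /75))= -8369180325 /3654924704713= -0.00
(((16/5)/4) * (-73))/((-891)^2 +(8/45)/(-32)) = -10512/142898579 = -0.00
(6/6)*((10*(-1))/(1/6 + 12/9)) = -20/3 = -6.67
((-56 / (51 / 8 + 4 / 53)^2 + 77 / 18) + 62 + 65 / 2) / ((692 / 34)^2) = 1895641434169 / 8059523544900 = 0.24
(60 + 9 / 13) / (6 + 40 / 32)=3156 / 377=8.37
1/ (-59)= -0.02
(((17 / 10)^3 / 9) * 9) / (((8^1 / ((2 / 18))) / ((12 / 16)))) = 4913 / 96000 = 0.05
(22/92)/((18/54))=33/46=0.72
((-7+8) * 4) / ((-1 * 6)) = -2 / 3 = -0.67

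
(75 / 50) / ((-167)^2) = 3 / 55778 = 0.00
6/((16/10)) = 3.75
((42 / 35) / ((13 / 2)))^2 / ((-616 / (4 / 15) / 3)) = -72 / 1626625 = -0.00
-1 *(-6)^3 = 216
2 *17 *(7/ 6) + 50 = 269/ 3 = 89.67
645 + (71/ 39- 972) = -12682/ 39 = -325.18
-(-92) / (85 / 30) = 552 / 17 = 32.47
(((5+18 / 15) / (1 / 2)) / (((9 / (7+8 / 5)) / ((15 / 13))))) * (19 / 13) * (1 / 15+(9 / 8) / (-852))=1.31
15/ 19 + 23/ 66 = 1427/ 1254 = 1.14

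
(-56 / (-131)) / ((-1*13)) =-56 / 1703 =-0.03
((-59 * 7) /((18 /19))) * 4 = -15694 /9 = -1743.78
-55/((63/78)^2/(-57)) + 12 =708184/147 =4817.58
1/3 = 0.33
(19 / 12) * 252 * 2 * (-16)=-12768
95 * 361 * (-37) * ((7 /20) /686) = -253783 /392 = -647.41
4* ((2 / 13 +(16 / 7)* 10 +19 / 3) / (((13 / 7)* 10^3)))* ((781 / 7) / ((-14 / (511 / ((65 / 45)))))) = -1370193429 / 7689500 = -178.19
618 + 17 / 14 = 8669 / 14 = 619.21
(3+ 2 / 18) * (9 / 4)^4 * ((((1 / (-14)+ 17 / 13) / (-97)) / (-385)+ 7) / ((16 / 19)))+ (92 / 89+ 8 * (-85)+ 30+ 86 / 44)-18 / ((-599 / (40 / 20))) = 167958959585787 / 10601140566016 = 15.84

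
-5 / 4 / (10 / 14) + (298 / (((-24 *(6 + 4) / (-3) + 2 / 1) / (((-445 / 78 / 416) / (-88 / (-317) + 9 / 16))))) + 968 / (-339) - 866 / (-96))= 697581062461 / 160140719856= 4.36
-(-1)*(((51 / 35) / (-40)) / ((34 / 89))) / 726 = -89 / 677600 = -0.00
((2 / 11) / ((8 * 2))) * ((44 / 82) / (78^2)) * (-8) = -0.00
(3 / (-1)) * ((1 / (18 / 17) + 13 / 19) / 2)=-557 / 228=-2.44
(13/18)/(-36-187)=-13/4014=-0.00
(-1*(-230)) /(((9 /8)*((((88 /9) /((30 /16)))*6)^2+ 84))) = 103500 /538141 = 0.19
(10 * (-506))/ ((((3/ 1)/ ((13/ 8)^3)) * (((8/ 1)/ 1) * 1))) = -2779205/ 3072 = -904.69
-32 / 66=-0.48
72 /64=9 /8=1.12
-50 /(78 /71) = -1775 /39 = -45.51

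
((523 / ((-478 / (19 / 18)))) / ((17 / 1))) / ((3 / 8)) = -19874 / 109701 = -0.18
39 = 39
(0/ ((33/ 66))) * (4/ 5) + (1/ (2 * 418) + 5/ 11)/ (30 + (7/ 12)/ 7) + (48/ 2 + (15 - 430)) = -29499416/ 75449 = -390.98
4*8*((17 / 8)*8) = 544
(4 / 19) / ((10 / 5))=2 / 19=0.11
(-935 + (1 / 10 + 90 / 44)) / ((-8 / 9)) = 461763 / 440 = 1049.46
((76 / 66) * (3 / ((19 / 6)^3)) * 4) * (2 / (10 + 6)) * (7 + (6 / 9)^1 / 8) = 1530 / 3971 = 0.39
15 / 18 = 0.83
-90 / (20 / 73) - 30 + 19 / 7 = -4981 / 14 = -355.79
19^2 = 361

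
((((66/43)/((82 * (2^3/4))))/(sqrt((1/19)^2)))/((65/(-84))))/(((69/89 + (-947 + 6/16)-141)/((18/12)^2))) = 0.00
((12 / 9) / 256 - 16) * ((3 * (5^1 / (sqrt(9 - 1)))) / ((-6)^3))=15355 * sqrt(2) / 55296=0.39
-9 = -9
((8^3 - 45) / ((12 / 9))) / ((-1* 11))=-1401 / 44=-31.84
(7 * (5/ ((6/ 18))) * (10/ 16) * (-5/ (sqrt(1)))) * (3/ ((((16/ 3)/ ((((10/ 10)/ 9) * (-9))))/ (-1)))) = -23625/ 128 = -184.57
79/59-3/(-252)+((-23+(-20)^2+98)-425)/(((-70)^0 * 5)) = 56255/4956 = 11.35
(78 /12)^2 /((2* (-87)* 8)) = -169 /5568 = -0.03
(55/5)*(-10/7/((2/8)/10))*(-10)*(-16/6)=-352000/21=-16761.90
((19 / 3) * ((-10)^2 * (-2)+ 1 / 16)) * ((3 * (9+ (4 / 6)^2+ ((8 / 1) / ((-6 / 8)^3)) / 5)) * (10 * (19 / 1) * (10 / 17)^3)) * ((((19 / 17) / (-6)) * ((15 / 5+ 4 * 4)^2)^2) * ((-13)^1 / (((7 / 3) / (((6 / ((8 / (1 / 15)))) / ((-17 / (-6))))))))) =-101297634926685925 / 51114852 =-1981765200.59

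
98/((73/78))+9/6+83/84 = 657353/6132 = 107.20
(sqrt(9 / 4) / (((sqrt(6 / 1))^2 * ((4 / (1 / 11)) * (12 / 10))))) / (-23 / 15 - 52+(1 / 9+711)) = 0.00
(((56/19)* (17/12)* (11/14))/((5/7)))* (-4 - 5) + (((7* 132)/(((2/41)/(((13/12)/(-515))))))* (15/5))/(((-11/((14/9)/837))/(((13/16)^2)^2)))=-66547583149873/1610228367360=-41.33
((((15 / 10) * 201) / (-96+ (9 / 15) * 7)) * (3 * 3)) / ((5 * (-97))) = 201 / 3298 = 0.06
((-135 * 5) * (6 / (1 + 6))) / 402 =-1.44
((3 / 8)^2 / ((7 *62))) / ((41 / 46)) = 207 / 569408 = 0.00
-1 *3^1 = -3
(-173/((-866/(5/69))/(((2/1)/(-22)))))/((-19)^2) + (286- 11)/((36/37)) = 402392642885/1423698804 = 282.64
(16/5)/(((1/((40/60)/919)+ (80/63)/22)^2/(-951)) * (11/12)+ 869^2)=31887136512/7506722082936955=0.00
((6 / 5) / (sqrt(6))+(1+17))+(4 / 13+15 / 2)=sqrt(6) / 5+671 / 26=26.30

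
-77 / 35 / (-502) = 11 / 2510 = 0.00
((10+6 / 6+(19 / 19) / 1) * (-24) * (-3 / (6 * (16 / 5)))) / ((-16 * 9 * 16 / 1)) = -5 / 256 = -0.02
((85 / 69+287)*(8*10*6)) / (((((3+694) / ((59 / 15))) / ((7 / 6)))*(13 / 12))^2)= 5.11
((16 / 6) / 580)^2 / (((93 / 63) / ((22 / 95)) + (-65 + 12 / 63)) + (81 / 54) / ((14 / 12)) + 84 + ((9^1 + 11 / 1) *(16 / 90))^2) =5544 / 10357566775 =0.00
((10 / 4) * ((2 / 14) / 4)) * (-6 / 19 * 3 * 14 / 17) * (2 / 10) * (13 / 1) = -117 / 646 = -0.18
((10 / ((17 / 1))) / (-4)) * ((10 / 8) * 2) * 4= -1.47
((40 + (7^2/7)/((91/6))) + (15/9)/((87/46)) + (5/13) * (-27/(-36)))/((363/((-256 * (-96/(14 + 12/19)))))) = 845616128/4389759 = 192.63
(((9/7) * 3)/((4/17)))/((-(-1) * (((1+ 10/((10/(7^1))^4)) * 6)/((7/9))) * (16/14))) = 14875/27208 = 0.55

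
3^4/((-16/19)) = -1539/16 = -96.19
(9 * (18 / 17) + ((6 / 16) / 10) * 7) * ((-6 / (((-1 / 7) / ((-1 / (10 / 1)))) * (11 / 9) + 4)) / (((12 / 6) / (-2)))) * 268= 168633171 / 61540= 2740.22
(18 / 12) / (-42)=-1 / 28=-0.04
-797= -797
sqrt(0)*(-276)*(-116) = 0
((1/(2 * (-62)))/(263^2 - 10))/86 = -1/737511576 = -0.00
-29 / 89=-0.33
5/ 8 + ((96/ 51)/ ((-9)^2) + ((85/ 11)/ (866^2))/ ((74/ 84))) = 0.65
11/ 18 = 0.61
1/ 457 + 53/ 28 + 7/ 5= 210817/ 63980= 3.30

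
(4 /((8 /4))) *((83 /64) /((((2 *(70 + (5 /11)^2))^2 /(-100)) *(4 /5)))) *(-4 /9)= 6076015 /831341088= 0.01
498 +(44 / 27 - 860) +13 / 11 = -106679 / 297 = -359.19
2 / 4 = 1 / 2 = 0.50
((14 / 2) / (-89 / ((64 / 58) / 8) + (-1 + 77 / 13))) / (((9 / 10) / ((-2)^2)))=-14560 / 299673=-0.05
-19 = -19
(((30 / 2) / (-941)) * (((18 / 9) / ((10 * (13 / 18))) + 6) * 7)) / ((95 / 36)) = -308448 / 1162135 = -0.27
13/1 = 13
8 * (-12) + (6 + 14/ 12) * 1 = -533/ 6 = -88.83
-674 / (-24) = 337 / 12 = 28.08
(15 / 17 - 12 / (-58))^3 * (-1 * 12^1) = -1858249836 / 119823157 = -15.51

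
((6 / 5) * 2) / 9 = 4 / 15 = 0.27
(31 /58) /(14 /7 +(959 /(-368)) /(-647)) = 3690488 /13837379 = 0.27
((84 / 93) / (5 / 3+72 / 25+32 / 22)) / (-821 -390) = -3300 / 26552213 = -0.00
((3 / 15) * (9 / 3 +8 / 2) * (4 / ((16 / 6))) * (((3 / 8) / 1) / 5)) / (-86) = -63 / 34400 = -0.00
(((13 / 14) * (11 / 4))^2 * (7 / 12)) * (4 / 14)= 20449 / 18816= 1.09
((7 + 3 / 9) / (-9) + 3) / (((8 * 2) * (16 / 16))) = 59 / 432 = 0.14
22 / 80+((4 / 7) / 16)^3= 0.28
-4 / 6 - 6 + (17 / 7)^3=7879 / 1029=7.66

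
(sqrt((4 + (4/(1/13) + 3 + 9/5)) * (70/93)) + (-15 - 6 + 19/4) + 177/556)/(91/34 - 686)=75293/3229387 - 136 * sqrt(24738)/2160669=0.01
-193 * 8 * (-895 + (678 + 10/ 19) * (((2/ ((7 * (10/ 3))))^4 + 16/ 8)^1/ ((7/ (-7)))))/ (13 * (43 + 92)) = 33047409236696/ 16679446875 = 1981.33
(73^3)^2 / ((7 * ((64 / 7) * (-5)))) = -151334226289 / 320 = -472919457.15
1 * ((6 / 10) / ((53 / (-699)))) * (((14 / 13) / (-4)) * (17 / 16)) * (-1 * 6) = -13.58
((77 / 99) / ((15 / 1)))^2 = 49 / 18225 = 0.00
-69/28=-2.46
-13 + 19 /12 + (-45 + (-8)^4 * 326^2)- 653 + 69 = 5223670267 /12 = 435305855.58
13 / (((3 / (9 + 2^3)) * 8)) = 221 / 24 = 9.21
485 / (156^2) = 485 / 24336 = 0.02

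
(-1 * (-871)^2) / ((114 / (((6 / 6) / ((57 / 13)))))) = -9862333 / 6498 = -1517.75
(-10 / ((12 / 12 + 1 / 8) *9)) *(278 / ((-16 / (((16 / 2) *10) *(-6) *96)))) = -7116800 / 9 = -790755.56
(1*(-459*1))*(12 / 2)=-2754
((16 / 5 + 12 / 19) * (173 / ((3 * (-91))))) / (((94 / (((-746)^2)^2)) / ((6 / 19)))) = -214319360313152 / 84835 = -2526308249.11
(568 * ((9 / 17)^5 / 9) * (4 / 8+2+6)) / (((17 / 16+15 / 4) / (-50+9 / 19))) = -28054206144 / 122191223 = -229.59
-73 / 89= -0.82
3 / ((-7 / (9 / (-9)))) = 3 / 7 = 0.43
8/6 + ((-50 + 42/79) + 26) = -5246/237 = -22.14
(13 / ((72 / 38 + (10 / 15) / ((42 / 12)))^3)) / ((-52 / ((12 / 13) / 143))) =-190563597 / 1070654554112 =-0.00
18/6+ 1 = 4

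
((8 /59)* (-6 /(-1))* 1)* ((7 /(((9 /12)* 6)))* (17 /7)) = 544 /177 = 3.07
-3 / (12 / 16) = -4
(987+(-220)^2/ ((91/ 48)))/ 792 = 268113/ 8008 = 33.48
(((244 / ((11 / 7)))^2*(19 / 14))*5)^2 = 391870530318400 / 14641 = 26765284496.85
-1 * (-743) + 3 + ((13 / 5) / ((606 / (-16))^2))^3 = 72161343698318959618 / 96731023723516125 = 746.00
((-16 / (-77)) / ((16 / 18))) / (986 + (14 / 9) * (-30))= 27 / 108493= 0.00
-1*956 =-956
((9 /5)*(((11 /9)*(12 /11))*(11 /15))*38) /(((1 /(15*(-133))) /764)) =-509685792 /5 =-101937158.40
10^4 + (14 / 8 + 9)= 40043 / 4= 10010.75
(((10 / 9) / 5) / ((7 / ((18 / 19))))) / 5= 4 / 665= 0.01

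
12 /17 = 0.71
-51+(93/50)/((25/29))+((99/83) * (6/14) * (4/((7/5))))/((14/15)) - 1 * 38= -3034707857/35586250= -85.28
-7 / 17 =-0.41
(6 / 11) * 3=18 / 11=1.64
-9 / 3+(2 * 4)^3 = 509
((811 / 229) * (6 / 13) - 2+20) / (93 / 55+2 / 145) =93230940 / 8094463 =11.52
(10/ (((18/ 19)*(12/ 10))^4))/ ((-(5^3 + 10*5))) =-0.03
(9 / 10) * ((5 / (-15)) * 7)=-21 / 10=-2.10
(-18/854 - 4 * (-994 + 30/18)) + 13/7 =726724/183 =3971.17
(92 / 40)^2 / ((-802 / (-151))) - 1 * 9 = -641921 / 80200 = -8.00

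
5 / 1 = 5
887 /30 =29.57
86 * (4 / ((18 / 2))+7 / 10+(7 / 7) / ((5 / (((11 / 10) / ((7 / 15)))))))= 43774 / 315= 138.97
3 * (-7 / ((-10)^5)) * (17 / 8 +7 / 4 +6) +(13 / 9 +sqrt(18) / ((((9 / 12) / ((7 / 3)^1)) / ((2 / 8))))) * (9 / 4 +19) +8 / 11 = 2488764241 / 79200000 +595 * sqrt(2) / 12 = 101.55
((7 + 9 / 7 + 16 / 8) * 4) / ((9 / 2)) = 64 / 7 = 9.14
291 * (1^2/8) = 291/8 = 36.38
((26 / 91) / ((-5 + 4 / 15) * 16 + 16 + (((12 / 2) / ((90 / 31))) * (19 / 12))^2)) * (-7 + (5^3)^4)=-15820312046400 / 11119073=-1422808.54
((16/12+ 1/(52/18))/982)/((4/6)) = 0.00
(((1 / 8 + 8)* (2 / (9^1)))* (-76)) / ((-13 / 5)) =475 / 9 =52.78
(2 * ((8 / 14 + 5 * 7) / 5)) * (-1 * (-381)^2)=-72290178 / 35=-2065433.66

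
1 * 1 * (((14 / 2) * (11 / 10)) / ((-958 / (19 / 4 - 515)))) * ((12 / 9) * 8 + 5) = 7386379 / 114960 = 64.25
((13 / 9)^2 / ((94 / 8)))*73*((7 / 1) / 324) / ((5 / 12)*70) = 0.01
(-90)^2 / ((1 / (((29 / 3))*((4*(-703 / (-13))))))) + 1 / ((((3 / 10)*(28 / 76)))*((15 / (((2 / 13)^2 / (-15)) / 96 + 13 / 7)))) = 227212151451347 / 13415220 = 16936893.43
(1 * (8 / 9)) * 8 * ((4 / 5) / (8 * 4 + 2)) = 128 / 765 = 0.17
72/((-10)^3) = -0.07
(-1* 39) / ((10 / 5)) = -39 / 2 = -19.50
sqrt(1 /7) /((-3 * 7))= -sqrt(7) /147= -0.02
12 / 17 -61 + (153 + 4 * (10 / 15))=4864 / 51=95.37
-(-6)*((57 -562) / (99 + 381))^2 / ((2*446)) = 10201 / 1370112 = 0.01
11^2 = 121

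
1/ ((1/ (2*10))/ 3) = 60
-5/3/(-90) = 1/54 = 0.02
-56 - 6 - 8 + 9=-61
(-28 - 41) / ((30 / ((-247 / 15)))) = 5681 / 150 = 37.87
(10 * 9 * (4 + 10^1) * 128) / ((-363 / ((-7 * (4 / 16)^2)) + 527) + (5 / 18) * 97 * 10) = 635040 / 6403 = 99.18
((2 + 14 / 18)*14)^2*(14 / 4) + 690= 484640 / 81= 5983.21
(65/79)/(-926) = -65/73154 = -0.00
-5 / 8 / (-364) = 5 / 2912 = 0.00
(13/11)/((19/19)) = 13/11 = 1.18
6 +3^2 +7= 22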